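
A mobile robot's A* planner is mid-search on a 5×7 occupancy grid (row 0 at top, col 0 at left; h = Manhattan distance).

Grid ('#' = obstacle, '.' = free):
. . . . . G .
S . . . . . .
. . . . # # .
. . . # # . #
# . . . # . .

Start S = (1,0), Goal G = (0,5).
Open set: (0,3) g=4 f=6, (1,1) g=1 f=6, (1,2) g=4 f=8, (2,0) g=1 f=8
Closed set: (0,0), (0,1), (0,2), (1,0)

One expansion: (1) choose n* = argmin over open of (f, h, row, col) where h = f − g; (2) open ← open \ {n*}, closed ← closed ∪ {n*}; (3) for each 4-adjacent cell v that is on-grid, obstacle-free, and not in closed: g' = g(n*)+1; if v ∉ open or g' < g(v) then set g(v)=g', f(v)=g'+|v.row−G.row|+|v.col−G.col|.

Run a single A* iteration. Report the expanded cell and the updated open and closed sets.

step 1: expand (0,3) (f=6, h=2) → closed; open now [(0,4) g=5 f=6, (1,1) g=1 f=6, (1,2) g=4 f=8, (1,3) g=5 f=8, (2,0) g=1 f=8]

expanded=(0,3); open=[(0,4) g=5 f=6, (1,1) g=1 f=6, (1,2) g=4 f=8, (1,3) g=5 f=8, (2,0) g=1 f=8]; closed=[(0,0), (0,1), (0,2), (0,3), (1,0)]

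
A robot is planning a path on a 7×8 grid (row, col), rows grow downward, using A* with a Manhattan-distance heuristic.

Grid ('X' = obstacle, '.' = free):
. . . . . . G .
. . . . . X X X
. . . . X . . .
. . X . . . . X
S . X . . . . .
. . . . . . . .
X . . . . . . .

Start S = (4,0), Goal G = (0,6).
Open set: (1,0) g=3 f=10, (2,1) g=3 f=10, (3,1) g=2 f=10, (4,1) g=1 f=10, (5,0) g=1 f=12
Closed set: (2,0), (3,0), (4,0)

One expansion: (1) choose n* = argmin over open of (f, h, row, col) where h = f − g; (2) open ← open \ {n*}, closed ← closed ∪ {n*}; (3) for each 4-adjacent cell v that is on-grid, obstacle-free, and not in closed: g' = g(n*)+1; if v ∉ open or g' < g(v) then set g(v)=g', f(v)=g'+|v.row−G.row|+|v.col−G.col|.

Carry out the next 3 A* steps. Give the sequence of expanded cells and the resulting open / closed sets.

step 1: expand (1,0) (f=10, h=7) → closed; open now [(0,0) g=4 f=10, (1,1) g=4 f=10, (2,1) g=3 f=10, (3,1) g=2 f=10, (4,1) g=1 f=10, (5,0) g=1 f=12]
step 2: expand (0,0) (f=10, h=6) → closed; open now [(0,1) g=5 f=10, (1,1) g=4 f=10, (2,1) g=3 f=10, (3,1) g=2 f=10, (4,1) g=1 f=10, (5,0) g=1 f=12]
step 3: expand (0,1) (f=10, h=5) → closed; open now [(0,2) g=6 f=10, (1,1) g=4 f=10, (2,1) g=3 f=10, (3,1) g=2 f=10, (4,1) g=1 f=10, (5,0) g=1 f=12]

order=[(1,0) → (0,0) → (0,1)]; open=[(0,2) g=6 f=10, (1,1) g=4 f=10, (2,1) g=3 f=10, (3,1) g=2 f=10, (4,1) g=1 f=10, (5,0) g=1 f=12]; closed=[(0,0), (0,1), (1,0), (2,0), (3,0), (4,0)]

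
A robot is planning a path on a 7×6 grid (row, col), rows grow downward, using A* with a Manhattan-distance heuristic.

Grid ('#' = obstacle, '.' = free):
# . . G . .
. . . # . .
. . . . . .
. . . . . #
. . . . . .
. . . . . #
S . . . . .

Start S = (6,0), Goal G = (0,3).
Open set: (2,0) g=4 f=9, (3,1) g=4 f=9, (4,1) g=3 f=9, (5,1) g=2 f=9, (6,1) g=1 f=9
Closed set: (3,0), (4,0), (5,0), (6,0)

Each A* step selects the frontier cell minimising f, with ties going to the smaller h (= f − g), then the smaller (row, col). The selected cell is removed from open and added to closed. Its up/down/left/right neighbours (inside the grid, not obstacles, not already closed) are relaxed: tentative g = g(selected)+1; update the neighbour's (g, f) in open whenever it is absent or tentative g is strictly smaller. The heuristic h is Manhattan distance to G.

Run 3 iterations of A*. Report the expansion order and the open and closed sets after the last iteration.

step 1: expand (2,0) (f=9, h=5) → closed; open now [(1,0) g=5 f=9, (2,1) g=5 f=9, (3,1) g=4 f=9, (4,1) g=3 f=9, (5,1) g=2 f=9, (6,1) g=1 f=9]
step 2: expand (1,0) (f=9, h=4) → closed; open now [(1,1) g=6 f=9, (2,1) g=5 f=9, (3,1) g=4 f=9, (4,1) g=3 f=9, (5,1) g=2 f=9, (6,1) g=1 f=9]
step 3: expand (1,1) (f=9, h=3) → closed; open now [(0,1) g=7 f=9, (1,2) g=7 f=9, (2,1) g=5 f=9, (3,1) g=4 f=9, (4,1) g=3 f=9, (5,1) g=2 f=9, (6,1) g=1 f=9]

order=[(2,0) → (1,0) → (1,1)]; open=[(0,1) g=7 f=9, (1,2) g=7 f=9, (2,1) g=5 f=9, (3,1) g=4 f=9, (4,1) g=3 f=9, (5,1) g=2 f=9, (6,1) g=1 f=9]; closed=[(1,0), (1,1), (2,0), (3,0), (4,0), (5,0), (6,0)]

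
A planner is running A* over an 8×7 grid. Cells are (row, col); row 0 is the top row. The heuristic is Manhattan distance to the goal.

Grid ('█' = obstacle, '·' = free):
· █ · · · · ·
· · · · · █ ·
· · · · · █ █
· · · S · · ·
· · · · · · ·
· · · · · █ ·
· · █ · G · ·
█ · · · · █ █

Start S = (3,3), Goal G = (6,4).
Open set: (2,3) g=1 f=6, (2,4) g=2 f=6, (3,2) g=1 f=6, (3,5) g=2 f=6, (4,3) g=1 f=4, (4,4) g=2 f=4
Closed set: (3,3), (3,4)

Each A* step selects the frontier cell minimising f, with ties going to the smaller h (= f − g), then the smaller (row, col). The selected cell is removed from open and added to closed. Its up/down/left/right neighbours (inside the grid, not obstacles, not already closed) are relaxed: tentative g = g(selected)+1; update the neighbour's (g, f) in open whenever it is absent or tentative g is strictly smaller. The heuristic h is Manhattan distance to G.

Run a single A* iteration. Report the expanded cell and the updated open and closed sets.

expanded=(4,4); open=[(2,3) g=1 f=6, (2,4) g=2 f=6, (3,2) g=1 f=6, (3,5) g=2 f=6, (4,3) g=1 f=4, (4,5) g=3 f=6, (5,4) g=3 f=4]; closed=[(3,3), (3,4), (4,4)]

step 1: expand (4,4) (f=4, h=2) → closed; open now [(2,3) g=1 f=6, (2,4) g=2 f=6, (3,2) g=1 f=6, (3,5) g=2 f=6, (4,3) g=1 f=4, (4,5) g=3 f=6, (5,4) g=3 f=4]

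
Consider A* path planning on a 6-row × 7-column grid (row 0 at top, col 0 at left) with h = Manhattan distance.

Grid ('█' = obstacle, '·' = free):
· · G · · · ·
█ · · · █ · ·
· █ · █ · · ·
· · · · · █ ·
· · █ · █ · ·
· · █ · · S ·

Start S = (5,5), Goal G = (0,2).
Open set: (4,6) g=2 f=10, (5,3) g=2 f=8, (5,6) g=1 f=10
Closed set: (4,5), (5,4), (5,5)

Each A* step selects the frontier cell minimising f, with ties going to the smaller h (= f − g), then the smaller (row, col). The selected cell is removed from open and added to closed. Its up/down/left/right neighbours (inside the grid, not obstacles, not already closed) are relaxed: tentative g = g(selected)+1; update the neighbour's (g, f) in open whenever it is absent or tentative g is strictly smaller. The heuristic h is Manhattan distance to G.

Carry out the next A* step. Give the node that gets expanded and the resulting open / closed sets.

expanded=(5,3); open=[(4,3) g=3 f=8, (4,6) g=2 f=10, (5,6) g=1 f=10]; closed=[(4,5), (5,3), (5,4), (5,5)]

step 1: expand (5,3) (f=8, h=6) → closed; open now [(4,3) g=3 f=8, (4,6) g=2 f=10, (5,6) g=1 f=10]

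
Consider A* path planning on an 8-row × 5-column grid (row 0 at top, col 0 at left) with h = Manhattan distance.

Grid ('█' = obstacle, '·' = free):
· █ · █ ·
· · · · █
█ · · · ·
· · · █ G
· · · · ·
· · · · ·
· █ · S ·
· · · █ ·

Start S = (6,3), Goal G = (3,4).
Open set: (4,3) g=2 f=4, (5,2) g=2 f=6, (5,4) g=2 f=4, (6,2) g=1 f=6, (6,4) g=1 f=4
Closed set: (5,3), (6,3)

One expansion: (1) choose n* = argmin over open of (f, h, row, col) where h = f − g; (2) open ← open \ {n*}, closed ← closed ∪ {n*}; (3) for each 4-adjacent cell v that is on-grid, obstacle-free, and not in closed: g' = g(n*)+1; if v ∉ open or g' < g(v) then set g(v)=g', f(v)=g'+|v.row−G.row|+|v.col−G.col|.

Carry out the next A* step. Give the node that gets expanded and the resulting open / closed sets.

step 1: expand (4,3) (f=4, h=2) → closed; open now [(4,2) g=3 f=6, (4,4) g=3 f=4, (5,2) g=2 f=6, (5,4) g=2 f=4, (6,2) g=1 f=6, (6,4) g=1 f=4]

expanded=(4,3); open=[(4,2) g=3 f=6, (4,4) g=3 f=4, (5,2) g=2 f=6, (5,4) g=2 f=4, (6,2) g=1 f=6, (6,4) g=1 f=4]; closed=[(4,3), (5,3), (6,3)]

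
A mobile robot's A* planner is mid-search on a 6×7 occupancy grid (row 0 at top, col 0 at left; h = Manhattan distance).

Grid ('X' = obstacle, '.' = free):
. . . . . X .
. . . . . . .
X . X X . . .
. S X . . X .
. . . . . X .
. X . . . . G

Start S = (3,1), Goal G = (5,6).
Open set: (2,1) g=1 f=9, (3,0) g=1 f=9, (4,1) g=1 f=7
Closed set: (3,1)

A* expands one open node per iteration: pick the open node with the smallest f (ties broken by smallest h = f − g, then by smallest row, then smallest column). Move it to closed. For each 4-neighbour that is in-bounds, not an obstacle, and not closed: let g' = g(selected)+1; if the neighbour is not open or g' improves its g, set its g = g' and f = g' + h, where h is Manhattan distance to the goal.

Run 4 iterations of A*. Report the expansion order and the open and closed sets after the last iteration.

order=[(4,1) → (4,2) → (4,3) → (4,4)]; open=[(2,1) g=1 f=9, (3,0) g=1 f=9, (3,3) g=4 f=9, (3,4) g=5 f=9, (4,0) g=2 f=9, (5,2) g=3 f=7, (5,3) g=4 f=7, (5,4) g=5 f=7]; closed=[(3,1), (4,1), (4,2), (4,3), (4,4)]

step 1: expand (4,1) (f=7, h=6) → closed; open now [(2,1) g=1 f=9, (3,0) g=1 f=9, (4,0) g=2 f=9, (4,2) g=2 f=7]
step 2: expand (4,2) (f=7, h=5) → closed; open now [(2,1) g=1 f=9, (3,0) g=1 f=9, (4,0) g=2 f=9, (4,3) g=3 f=7, (5,2) g=3 f=7]
step 3: expand (4,3) (f=7, h=4) → closed; open now [(2,1) g=1 f=9, (3,0) g=1 f=9, (3,3) g=4 f=9, (4,0) g=2 f=9, (4,4) g=4 f=7, (5,2) g=3 f=7, (5,3) g=4 f=7]
step 4: expand (4,4) (f=7, h=3) → closed; open now [(2,1) g=1 f=9, (3,0) g=1 f=9, (3,3) g=4 f=9, (3,4) g=5 f=9, (4,0) g=2 f=9, (5,2) g=3 f=7, (5,3) g=4 f=7, (5,4) g=5 f=7]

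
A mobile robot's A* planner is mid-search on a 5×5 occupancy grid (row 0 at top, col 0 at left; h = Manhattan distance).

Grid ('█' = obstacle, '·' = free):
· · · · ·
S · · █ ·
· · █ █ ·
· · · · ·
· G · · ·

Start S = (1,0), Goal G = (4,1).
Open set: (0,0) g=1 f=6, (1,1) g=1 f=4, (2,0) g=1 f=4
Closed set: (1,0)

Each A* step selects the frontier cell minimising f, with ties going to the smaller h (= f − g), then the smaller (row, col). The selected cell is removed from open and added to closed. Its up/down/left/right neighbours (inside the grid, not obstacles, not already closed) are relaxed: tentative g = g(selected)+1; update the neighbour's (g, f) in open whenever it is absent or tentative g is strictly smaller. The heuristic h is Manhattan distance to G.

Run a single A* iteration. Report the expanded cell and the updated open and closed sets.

step 1: expand (1,1) (f=4, h=3) → closed; open now [(0,0) g=1 f=6, (0,1) g=2 f=6, (1,2) g=2 f=6, (2,0) g=1 f=4, (2,1) g=2 f=4]

expanded=(1,1); open=[(0,0) g=1 f=6, (0,1) g=2 f=6, (1,2) g=2 f=6, (2,0) g=1 f=4, (2,1) g=2 f=4]; closed=[(1,0), (1,1)]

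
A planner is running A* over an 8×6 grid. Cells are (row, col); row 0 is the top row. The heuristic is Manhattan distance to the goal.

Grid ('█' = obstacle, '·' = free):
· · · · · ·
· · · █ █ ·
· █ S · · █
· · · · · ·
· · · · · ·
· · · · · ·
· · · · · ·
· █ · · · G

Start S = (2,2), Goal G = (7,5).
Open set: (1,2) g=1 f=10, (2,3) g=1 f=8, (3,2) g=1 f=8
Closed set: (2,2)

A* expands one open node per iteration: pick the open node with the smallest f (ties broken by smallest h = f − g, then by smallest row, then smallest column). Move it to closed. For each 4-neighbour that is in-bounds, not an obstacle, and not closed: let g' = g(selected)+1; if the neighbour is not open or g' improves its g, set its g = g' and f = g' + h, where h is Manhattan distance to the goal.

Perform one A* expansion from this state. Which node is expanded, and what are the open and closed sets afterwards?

step 1: expand (2,3) (f=8, h=7) → closed; open now [(1,2) g=1 f=10, (2,4) g=2 f=8, (3,2) g=1 f=8, (3,3) g=2 f=8]

expanded=(2,3); open=[(1,2) g=1 f=10, (2,4) g=2 f=8, (3,2) g=1 f=8, (3,3) g=2 f=8]; closed=[(2,2), (2,3)]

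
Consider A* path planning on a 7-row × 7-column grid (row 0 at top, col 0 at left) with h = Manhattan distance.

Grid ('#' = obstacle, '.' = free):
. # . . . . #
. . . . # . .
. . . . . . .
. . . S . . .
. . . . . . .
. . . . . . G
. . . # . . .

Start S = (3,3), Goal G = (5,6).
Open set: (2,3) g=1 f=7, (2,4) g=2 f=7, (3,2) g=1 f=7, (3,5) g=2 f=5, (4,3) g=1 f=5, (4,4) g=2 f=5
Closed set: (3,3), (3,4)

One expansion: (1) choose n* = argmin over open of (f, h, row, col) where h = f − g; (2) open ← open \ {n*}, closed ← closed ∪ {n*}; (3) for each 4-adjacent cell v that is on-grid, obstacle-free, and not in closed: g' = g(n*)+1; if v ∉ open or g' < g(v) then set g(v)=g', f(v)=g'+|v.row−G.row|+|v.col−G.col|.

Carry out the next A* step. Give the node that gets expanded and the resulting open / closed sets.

expanded=(3,5); open=[(2,3) g=1 f=7, (2,4) g=2 f=7, (2,5) g=3 f=7, (3,2) g=1 f=7, (3,6) g=3 f=5, (4,3) g=1 f=5, (4,4) g=2 f=5, (4,5) g=3 f=5]; closed=[(3,3), (3,4), (3,5)]

step 1: expand (3,5) (f=5, h=3) → closed; open now [(2,3) g=1 f=7, (2,4) g=2 f=7, (2,5) g=3 f=7, (3,2) g=1 f=7, (3,6) g=3 f=5, (4,3) g=1 f=5, (4,4) g=2 f=5, (4,5) g=3 f=5]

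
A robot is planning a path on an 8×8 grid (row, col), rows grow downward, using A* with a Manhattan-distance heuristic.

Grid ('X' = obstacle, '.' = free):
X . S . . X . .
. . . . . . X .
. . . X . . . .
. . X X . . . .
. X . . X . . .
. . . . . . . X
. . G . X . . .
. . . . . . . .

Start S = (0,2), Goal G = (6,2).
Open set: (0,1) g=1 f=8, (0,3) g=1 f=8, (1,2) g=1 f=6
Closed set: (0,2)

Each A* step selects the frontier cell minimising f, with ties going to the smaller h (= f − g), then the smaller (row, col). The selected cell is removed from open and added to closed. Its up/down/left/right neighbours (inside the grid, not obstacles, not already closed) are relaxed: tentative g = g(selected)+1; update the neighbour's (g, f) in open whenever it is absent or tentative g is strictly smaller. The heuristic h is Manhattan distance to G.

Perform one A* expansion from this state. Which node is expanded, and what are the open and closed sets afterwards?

step 1: expand (1,2) (f=6, h=5) → closed; open now [(0,1) g=1 f=8, (0,3) g=1 f=8, (1,1) g=2 f=8, (1,3) g=2 f=8, (2,2) g=2 f=6]

expanded=(1,2); open=[(0,1) g=1 f=8, (0,3) g=1 f=8, (1,1) g=2 f=8, (1,3) g=2 f=8, (2,2) g=2 f=6]; closed=[(0,2), (1,2)]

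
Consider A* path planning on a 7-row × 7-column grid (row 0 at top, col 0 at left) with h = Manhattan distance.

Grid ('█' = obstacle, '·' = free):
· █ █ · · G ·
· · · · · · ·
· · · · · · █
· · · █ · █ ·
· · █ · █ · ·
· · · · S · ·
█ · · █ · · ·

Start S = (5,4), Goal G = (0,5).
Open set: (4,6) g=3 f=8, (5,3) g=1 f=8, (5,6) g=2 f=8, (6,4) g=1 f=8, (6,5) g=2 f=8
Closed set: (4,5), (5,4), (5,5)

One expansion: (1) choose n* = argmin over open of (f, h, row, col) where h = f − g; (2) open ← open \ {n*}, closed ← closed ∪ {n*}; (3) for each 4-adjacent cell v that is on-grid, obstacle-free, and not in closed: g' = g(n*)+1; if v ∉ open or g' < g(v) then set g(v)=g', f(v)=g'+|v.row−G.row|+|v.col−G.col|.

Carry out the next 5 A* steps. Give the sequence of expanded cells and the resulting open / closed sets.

step 1: expand (4,6) (f=8, h=5) → closed; open now [(3,6) g=4 f=8, (5,3) g=1 f=8, (5,6) g=2 f=8, (6,4) g=1 f=8, (6,5) g=2 f=8]
step 2: expand (3,6) (f=8, h=4) → closed; open now [(5,3) g=1 f=8, (5,6) g=2 f=8, (6,4) g=1 f=8, (6,5) g=2 f=8]
step 3: expand (5,6) (f=8, h=6) → closed; open now [(5,3) g=1 f=8, (6,4) g=1 f=8, (6,5) g=2 f=8, (6,6) g=3 f=10]
step 4: expand (6,5) (f=8, h=6) → closed; open now [(5,3) g=1 f=8, (6,4) g=1 f=8, (6,6) g=3 f=10]
step 5: expand (5,3) (f=8, h=7) → closed; open now [(4,3) g=2 f=8, (5,2) g=2 f=10, (6,4) g=1 f=8, (6,6) g=3 f=10]

order=[(4,6) → (3,6) → (5,6) → (6,5) → (5,3)]; open=[(4,3) g=2 f=8, (5,2) g=2 f=10, (6,4) g=1 f=8, (6,6) g=3 f=10]; closed=[(3,6), (4,5), (4,6), (5,3), (5,4), (5,5), (5,6), (6,5)]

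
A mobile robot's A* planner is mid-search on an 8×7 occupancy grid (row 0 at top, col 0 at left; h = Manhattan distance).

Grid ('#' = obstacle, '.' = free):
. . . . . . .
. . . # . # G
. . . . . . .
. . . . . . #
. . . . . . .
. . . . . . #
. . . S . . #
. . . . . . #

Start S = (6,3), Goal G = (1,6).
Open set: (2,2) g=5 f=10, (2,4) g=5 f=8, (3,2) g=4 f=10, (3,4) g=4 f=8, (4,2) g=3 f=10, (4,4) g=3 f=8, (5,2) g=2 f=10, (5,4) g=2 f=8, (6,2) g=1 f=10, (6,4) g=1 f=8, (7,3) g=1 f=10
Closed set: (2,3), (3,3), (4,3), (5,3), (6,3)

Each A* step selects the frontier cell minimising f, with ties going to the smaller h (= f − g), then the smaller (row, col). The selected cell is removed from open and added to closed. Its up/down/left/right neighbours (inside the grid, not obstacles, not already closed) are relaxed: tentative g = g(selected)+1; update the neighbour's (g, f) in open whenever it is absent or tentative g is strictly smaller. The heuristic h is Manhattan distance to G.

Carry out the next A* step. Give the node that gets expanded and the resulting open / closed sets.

step 1: expand (2,4) (f=8, h=3) → closed; open now [(1,4) g=6 f=8, (2,2) g=5 f=10, (2,5) g=6 f=8, (3,2) g=4 f=10, (3,4) g=4 f=8, (4,2) g=3 f=10, (4,4) g=3 f=8, (5,2) g=2 f=10, (5,4) g=2 f=8, (6,2) g=1 f=10, (6,4) g=1 f=8, (7,3) g=1 f=10]

expanded=(2,4); open=[(1,4) g=6 f=8, (2,2) g=5 f=10, (2,5) g=6 f=8, (3,2) g=4 f=10, (3,4) g=4 f=8, (4,2) g=3 f=10, (4,4) g=3 f=8, (5,2) g=2 f=10, (5,4) g=2 f=8, (6,2) g=1 f=10, (6,4) g=1 f=8, (7,3) g=1 f=10]; closed=[(2,3), (2,4), (3,3), (4,3), (5,3), (6,3)]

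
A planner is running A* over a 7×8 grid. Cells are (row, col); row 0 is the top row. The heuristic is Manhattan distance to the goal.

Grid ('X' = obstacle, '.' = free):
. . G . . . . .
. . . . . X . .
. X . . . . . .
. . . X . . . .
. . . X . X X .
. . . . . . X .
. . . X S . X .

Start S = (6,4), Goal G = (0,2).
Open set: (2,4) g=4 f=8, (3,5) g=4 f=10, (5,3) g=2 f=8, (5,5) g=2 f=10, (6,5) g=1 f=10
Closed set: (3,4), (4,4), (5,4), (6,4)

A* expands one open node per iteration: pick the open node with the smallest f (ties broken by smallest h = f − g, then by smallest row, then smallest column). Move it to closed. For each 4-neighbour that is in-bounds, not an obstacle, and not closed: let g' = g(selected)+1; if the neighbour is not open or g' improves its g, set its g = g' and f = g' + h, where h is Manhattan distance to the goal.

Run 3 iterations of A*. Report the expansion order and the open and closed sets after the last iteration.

order=[(2,4) → (1,4) → (0,4)]; open=[(0,3) g=7 f=8, (0,5) g=7 f=10, (1,3) g=6 f=8, (2,3) g=5 f=8, (2,5) g=5 f=10, (3,5) g=4 f=10, (5,3) g=2 f=8, (5,5) g=2 f=10, (6,5) g=1 f=10]; closed=[(0,4), (1,4), (2,4), (3,4), (4,4), (5,4), (6,4)]

step 1: expand (2,4) (f=8, h=4) → closed; open now [(1,4) g=5 f=8, (2,3) g=5 f=8, (2,5) g=5 f=10, (3,5) g=4 f=10, (5,3) g=2 f=8, (5,5) g=2 f=10, (6,5) g=1 f=10]
step 2: expand (1,4) (f=8, h=3) → closed; open now [(0,4) g=6 f=8, (1,3) g=6 f=8, (2,3) g=5 f=8, (2,5) g=5 f=10, (3,5) g=4 f=10, (5,3) g=2 f=8, (5,5) g=2 f=10, (6,5) g=1 f=10]
step 3: expand (0,4) (f=8, h=2) → closed; open now [(0,3) g=7 f=8, (0,5) g=7 f=10, (1,3) g=6 f=8, (2,3) g=5 f=8, (2,5) g=5 f=10, (3,5) g=4 f=10, (5,3) g=2 f=8, (5,5) g=2 f=10, (6,5) g=1 f=10]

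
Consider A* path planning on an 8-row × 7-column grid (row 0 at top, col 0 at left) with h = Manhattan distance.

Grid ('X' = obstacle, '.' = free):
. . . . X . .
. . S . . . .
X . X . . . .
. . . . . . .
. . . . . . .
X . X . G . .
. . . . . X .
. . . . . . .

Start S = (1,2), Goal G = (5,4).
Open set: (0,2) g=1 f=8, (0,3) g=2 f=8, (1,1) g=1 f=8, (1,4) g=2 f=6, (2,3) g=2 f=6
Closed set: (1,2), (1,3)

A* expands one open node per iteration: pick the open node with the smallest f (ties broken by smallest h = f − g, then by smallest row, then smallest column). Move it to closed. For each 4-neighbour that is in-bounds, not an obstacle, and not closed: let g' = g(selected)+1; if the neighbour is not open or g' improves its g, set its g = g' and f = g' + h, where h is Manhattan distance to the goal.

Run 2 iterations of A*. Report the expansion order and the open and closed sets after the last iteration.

order=[(1,4) → (2,4)]; open=[(0,2) g=1 f=8, (0,3) g=2 f=8, (1,1) g=1 f=8, (1,5) g=3 f=8, (2,3) g=2 f=6, (2,5) g=4 f=8, (3,4) g=4 f=6]; closed=[(1,2), (1,3), (1,4), (2,4)]

step 1: expand (1,4) (f=6, h=4) → closed; open now [(0,2) g=1 f=8, (0,3) g=2 f=8, (1,1) g=1 f=8, (1,5) g=3 f=8, (2,3) g=2 f=6, (2,4) g=3 f=6]
step 2: expand (2,4) (f=6, h=3) → closed; open now [(0,2) g=1 f=8, (0,3) g=2 f=8, (1,1) g=1 f=8, (1,5) g=3 f=8, (2,3) g=2 f=6, (2,5) g=4 f=8, (3,4) g=4 f=6]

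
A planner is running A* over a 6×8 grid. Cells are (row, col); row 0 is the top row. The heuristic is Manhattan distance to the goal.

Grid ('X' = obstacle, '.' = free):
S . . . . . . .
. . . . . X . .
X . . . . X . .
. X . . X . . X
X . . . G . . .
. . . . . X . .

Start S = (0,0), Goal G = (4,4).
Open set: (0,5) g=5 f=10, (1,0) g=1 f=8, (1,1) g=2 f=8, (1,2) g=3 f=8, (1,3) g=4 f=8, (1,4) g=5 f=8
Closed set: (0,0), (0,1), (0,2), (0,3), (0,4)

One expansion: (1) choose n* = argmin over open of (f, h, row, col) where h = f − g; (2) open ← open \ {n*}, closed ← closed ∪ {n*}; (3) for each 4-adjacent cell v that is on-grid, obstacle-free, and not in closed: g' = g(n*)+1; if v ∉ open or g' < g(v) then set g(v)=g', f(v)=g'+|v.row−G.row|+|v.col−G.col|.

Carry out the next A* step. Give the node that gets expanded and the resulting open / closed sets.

step 1: expand (1,4) (f=8, h=3) → closed; open now [(0,5) g=5 f=10, (1,0) g=1 f=8, (1,1) g=2 f=8, (1,2) g=3 f=8, (1,3) g=4 f=8, (2,4) g=6 f=8]

expanded=(1,4); open=[(0,5) g=5 f=10, (1,0) g=1 f=8, (1,1) g=2 f=8, (1,2) g=3 f=8, (1,3) g=4 f=8, (2,4) g=6 f=8]; closed=[(0,0), (0,1), (0,2), (0,3), (0,4), (1,4)]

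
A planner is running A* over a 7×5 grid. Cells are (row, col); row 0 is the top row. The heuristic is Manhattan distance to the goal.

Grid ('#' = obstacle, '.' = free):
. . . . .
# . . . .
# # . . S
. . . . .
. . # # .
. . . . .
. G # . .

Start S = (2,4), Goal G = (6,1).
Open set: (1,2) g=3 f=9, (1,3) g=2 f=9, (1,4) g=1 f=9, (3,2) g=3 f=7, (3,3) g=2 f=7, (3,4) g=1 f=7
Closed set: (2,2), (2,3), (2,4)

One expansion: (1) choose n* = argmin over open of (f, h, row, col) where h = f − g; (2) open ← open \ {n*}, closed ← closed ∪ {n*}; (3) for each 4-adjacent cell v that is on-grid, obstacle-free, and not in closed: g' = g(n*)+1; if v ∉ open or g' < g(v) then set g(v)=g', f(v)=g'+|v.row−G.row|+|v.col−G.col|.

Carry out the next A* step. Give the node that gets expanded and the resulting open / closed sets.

expanded=(3,2); open=[(1,2) g=3 f=9, (1,3) g=2 f=9, (1,4) g=1 f=9, (3,1) g=4 f=7, (3,3) g=2 f=7, (3,4) g=1 f=7]; closed=[(2,2), (2,3), (2,4), (3,2)]

step 1: expand (3,2) (f=7, h=4) → closed; open now [(1,2) g=3 f=9, (1,3) g=2 f=9, (1,4) g=1 f=9, (3,1) g=4 f=7, (3,3) g=2 f=7, (3,4) g=1 f=7]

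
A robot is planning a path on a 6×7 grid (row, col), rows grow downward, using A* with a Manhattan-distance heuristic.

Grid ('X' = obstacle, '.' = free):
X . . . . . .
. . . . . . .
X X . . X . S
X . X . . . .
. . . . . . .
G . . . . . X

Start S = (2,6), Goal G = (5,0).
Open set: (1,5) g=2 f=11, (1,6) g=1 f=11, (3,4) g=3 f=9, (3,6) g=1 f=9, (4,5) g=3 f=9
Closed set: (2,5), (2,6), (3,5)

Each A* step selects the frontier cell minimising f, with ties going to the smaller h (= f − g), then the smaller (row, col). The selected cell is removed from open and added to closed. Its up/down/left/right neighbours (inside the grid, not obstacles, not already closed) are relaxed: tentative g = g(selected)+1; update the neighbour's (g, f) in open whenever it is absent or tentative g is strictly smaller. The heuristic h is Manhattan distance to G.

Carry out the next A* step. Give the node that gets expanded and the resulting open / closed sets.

step 1: expand (3,4) (f=9, h=6) → closed; open now [(1,5) g=2 f=11, (1,6) g=1 f=11, (3,3) g=4 f=9, (3,6) g=1 f=9, (4,4) g=4 f=9, (4,5) g=3 f=9]

expanded=(3,4); open=[(1,5) g=2 f=11, (1,6) g=1 f=11, (3,3) g=4 f=9, (3,6) g=1 f=9, (4,4) g=4 f=9, (4,5) g=3 f=9]; closed=[(2,5), (2,6), (3,4), (3,5)]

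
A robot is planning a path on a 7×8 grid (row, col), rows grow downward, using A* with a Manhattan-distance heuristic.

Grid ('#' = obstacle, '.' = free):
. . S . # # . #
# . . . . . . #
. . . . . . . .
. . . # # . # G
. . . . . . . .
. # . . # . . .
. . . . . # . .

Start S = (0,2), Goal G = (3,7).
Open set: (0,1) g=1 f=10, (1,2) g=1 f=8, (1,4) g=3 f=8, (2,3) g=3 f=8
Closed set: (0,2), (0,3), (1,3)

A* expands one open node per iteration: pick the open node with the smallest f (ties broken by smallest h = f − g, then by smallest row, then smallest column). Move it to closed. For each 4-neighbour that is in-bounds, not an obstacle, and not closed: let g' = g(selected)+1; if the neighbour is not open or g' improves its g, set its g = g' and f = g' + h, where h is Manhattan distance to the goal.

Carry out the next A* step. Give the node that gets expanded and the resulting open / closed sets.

step 1: expand (1,4) (f=8, h=5) → closed; open now [(0,1) g=1 f=10, (1,2) g=1 f=8, (1,5) g=4 f=8, (2,3) g=3 f=8, (2,4) g=4 f=8]

expanded=(1,4); open=[(0,1) g=1 f=10, (1,2) g=1 f=8, (1,5) g=4 f=8, (2,3) g=3 f=8, (2,4) g=4 f=8]; closed=[(0,2), (0,3), (1,3), (1,4)]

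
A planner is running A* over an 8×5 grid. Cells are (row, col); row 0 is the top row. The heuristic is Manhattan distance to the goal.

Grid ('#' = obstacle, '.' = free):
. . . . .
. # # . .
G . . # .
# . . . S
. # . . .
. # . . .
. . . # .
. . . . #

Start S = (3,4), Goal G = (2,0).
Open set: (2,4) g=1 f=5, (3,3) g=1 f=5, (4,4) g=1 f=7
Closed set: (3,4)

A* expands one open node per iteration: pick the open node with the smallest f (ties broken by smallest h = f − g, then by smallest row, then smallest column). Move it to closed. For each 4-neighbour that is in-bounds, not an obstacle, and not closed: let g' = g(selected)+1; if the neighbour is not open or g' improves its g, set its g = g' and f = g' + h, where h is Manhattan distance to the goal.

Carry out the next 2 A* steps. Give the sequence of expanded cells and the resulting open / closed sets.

step 1: expand (2,4) (f=5, h=4) → closed; open now [(1,4) g=2 f=7, (3,3) g=1 f=5, (4,4) g=1 f=7]
step 2: expand (3,3) (f=5, h=4) → closed; open now [(1,4) g=2 f=7, (3,2) g=2 f=5, (4,3) g=2 f=7, (4,4) g=1 f=7]

order=[(2,4) → (3,3)]; open=[(1,4) g=2 f=7, (3,2) g=2 f=5, (4,3) g=2 f=7, (4,4) g=1 f=7]; closed=[(2,4), (3,3), (3,4)]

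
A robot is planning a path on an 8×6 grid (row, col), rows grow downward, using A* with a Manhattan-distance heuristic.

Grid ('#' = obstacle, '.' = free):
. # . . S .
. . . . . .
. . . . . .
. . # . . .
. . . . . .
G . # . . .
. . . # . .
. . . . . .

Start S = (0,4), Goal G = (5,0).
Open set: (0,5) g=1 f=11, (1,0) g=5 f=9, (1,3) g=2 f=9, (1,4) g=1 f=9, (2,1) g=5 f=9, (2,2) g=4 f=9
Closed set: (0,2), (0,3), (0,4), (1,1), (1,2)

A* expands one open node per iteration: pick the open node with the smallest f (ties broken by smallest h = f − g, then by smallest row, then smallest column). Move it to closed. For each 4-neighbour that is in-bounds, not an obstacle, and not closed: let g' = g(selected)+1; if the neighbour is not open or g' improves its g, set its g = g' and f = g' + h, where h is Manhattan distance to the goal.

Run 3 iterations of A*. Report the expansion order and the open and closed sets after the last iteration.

order=[(1,0) → (2,0) → (3,0)]; open=[(0,0) g=6 f=11, (0,5) g=1 f=11, (1,3) g=2 f=9, (1,4) g=1 f=9, (2,1) g=5 f=9, (2,2) g=4 f=9, (3,1) g=8 f=11, (4,0) g=8 f=9]; closed=[(0,2), (0,3), (0,4), (1,0), (1,1), (1,2), (2,0), (3,0)]

step 1: expand (1,0) (f=9, h=4) → closed; open now [(0,0) g=6 f=11, (0,5) g=1 f=11, (1,3) g=2 f=9, (1,4) g=1 f=9, (2,0) g=6 f=9, (2,1) g=5 f=9, (2,2) g=4 f=9]
step 2: expand (2,0) (f=9, h=3) → closed; open now [(0,0) g=6 f=11, (0,5) g=1 f=11, (1,3) g=2 f=9, (1,4) g=1 f=9, (2,1) g=5 f=9, (2,2) g=4 f=9, (3,0) g=7 f=9]
step 3: expand (3,0) (f=9, h=2) → closed; open now [(0,0) g=6 f=11, (0,5) g=1 f=11, (1,3) g=2 f=9, (1,4) g=1 f=9, (2,1) g=5 f=9, (2,2) g=4 f=9, (3,1) g=8 f=11, (4,0) g=8 f=9]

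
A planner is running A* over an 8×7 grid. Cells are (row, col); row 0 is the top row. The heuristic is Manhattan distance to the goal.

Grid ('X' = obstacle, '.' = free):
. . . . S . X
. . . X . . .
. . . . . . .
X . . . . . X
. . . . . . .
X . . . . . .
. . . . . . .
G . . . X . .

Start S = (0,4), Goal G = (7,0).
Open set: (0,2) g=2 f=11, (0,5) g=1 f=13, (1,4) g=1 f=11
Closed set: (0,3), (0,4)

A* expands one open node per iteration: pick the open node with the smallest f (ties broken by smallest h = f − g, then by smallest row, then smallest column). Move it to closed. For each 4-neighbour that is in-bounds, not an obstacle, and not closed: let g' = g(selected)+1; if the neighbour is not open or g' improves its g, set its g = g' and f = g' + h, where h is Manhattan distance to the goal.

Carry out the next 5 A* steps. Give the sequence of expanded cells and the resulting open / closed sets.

order=[(0,2) → (0,1) → (0,0) → (1,0) → (2,0)]; open=[(0,5) g=1 f=13, (1,1) g=4 f=11, (1,2) g=3 f=11, (1,4) g=1 f=11, (2,1) g=7 f=13]; closed=[(0,0), (0,1), (0,2), (0,3), (0,4), (1,0), (2,0)]

step 1: expand (0,2) (f=11, h=9) → closed; open now [(0,1) g=3 f=11, (0,5) g=1 f=13, (1,2) g=3 f=11, (1,4) g=1 f=11]
step 2: expand (0,1) (f=11, h=8) → closed; open now [(0,0) g=4 f=11, (0,5) g=1 f=13, (1,1) g=4 f=11, (1,2) g=3 f=11, (1,4) g=1 f=11]
step 3: expand (0,0) (f=11, h=7) → closed; open now [(0,5) g=1 f=13, (1,0) g=5 f=11, (1,1) g=4 f=11, (1,2) g=3 f=11, (1,4) g=1 f=11]
step 4: expand (1,0) (f=11, h=6) → closed; open now [(0,5) g=1 f=13, (1,1) g=4 f=11, (1,2) g=3 f=11, (1,4) g=1 f=11, (2,0) g=6 f=11]
step 5: expand (2,0) (f=11, h=5) → closed; open now [(0,5) g=1 f=13, (1,1) g=4 f=11, (1,2) g=3 f=11, (1,4) g=1 f=11, (2,1) g=7 f=13]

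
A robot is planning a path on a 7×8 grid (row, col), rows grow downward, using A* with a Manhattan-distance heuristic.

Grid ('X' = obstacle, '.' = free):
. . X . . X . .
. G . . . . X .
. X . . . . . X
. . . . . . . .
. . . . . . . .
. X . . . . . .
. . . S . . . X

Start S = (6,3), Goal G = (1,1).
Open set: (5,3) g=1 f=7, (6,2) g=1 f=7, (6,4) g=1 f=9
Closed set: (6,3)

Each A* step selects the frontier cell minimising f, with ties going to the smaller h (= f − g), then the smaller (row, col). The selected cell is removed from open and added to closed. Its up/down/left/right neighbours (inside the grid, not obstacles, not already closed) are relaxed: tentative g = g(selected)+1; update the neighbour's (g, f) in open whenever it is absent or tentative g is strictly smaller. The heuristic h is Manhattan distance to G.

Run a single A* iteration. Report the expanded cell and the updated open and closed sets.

expanded=(5,3); open=[(4,3) g=2 f=7, (5,2) g=2 f=7, (5,4) g=2 f=9, (6,2) g=1 f=7, (6,4) g=1 f=9]; closed=[(5,3), (6,3)]

step 1: expand (5,3) (f=7, h=6) → closed; open now [(4,3) g=2 f=7, (5,2) g=2 f=7, (5,4) g=2 f=9, (6,2) g=1 f=7, (6,4) g=1 f=9]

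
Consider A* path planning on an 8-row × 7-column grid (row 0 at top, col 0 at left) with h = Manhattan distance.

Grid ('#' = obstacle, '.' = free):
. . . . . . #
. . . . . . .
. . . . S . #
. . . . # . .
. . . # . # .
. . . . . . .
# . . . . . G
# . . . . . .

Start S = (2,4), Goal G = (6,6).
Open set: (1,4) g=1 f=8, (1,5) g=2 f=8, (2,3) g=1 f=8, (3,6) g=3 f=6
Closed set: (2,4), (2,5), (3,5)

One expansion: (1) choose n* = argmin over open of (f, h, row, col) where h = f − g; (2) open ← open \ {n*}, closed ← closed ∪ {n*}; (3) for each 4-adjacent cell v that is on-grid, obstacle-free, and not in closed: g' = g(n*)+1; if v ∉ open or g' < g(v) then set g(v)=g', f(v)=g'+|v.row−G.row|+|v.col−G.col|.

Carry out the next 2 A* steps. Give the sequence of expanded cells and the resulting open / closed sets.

order=[(3,6) → (4,6)]; open=[(1,4) g=1 f=8, (1,5) g=2 f=8, (2,3) g=1 f=8, (5,6) g=5 f=6]; closed=[(2,4), (2,5), (3,5), (3,6), (4,6)]

step 1: expand (3,6) (f=6, h=3) → closed; open now [(1,4) g=1 f=8, (1,5) g=2 f=8, (2,3) g=1 f=8, (4,6) g=4 f=6]
step 2: expand (4,6) (f=6, h=2) → closed; open now [(1,4) g=1 f=8, (1,5) g=2 f=8, (2,3) g=1 f=8, (5,6) g=5 f=6]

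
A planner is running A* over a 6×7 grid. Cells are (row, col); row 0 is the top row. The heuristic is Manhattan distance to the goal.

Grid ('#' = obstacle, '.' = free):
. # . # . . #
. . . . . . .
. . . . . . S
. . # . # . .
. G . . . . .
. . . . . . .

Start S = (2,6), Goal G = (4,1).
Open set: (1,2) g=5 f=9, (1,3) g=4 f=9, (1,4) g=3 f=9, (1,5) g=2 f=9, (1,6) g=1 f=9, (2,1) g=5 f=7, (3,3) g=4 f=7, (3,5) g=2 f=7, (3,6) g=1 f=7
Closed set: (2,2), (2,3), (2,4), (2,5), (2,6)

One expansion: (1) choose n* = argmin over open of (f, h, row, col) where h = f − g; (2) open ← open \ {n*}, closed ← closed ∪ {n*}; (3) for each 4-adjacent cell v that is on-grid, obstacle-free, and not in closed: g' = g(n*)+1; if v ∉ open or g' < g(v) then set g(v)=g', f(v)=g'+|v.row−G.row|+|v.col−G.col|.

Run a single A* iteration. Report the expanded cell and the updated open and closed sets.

step 1: expand (2,1) (f=7, h=2) → closed; open now [(1,1) g=6 f=9, (1,2) g=5 f=9, (1,3) g=4 f=9, (1,4) g=3 f=9, (1,5) g=2 f=9, (1,6) g=1 f=9, (2,0) g=6 f=9, (3,1) g=6 f=7, (3,3) g=4 f=7, (3,5) g=2 f=7, (3,6) g=1 f=7]

expanded=(2,1); open=[(1,1) g=6 f=9, (1,2) g=5 f=9, (1,3) g=4 f=9, (1,4) g=3 f=9, (1,5) g=2 f=9, (1,6) g=1 f=9, (2,0) g=6 f=9, (3,1) g=6 f=7, (3,3) g=4 f=7, (3,5) g=2 f=7, (3,6) g=1 f=7]; closed=[(2,1), (2,2), (2,3), (2,4), (2,5), (2,6)]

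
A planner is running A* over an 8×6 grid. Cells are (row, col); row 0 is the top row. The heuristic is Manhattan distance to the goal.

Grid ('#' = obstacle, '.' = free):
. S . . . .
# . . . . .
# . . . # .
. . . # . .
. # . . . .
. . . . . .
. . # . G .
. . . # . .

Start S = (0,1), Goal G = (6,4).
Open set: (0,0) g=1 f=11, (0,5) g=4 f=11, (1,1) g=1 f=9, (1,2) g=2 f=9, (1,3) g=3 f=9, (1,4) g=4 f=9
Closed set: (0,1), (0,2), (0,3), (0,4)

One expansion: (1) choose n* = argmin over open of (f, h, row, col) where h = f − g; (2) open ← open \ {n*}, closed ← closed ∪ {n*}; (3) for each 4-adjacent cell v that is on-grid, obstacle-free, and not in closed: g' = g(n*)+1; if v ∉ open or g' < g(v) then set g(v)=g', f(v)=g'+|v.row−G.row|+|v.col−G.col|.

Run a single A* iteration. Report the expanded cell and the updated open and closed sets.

expanded=(1,4); open=[(0,0) g=1 f=11, (0,5) g=4 f=11, (1,1) g=1 f=9, (1,2) g=2 f=9, (1,3) g=3 f=9, (1,5) g=5 f=11]; closed=[(0,1), (0,2), (0,3), (0,4), (1,4)]

step 1: expand (1,4) (f=9, h=5) → closed; open now [(0,0) g=1 f=11, (0,5) g=4 f=11, (1,1) g=1 f=9, (1,2) g=2 f=9, (1,3) g=3 f=9, (1,5) g=5 f=11]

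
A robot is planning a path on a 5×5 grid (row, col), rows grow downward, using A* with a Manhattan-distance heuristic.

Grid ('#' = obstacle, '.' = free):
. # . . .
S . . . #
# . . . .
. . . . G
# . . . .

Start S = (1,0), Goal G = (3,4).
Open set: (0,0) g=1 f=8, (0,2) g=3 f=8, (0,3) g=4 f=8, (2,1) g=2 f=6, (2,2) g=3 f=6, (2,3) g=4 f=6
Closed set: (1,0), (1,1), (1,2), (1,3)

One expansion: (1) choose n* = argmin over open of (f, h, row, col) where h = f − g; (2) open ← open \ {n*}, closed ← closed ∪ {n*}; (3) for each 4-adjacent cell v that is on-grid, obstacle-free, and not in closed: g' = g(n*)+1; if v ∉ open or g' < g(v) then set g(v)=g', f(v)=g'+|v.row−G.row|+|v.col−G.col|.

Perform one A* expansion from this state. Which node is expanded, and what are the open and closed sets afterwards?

step 1: expand (2,3) (f=6, h=2) → closed; open now [(0,0) g=1 f=8, (0,2) g=3 f=8, (0,3) g=4 f=8, (2,1) g=2 f=6, (2,2) g=3 f=6, (2,4) g=5 f=6, (3,3) g=5 f=6]

expanded=(2,3); open=[(0,0) g=1 f=8, (0,2) g=3 f=8, (0,3) g=4 f=8, (2,1) g=2 f=6, (2,2) g=3 f=6, (2,4) g=5 f=6, (3,3) g=5 f=6]; closed=[(1,0), (1,1), (1,2), (1,3), (2,3)]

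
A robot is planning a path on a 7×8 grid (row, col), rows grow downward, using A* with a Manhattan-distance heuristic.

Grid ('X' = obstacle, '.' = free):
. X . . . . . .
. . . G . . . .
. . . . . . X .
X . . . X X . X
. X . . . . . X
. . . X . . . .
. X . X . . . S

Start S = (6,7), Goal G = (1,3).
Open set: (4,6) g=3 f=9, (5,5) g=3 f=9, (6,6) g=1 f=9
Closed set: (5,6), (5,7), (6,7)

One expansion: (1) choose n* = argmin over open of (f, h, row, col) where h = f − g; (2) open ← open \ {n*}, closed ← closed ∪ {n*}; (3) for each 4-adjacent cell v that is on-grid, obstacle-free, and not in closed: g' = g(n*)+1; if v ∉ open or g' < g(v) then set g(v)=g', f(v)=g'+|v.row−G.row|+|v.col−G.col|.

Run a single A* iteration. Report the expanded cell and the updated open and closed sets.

step 1: expand (4,6) (f=9, h=6) → closed; open now [(3,6) g=4 f=9, (4,5) g=4 f=9, (5,5) g=3 f=9, (6,6) g=1 f=9]

expanded=(4,6); open=[(3,6) g=4 f=9, (4,5) g=4 f=9, (5,5) g=3 f=9, (6,6) g=1 f=9]; closed=[(4,6), (5,6), (5,7), (6,7)]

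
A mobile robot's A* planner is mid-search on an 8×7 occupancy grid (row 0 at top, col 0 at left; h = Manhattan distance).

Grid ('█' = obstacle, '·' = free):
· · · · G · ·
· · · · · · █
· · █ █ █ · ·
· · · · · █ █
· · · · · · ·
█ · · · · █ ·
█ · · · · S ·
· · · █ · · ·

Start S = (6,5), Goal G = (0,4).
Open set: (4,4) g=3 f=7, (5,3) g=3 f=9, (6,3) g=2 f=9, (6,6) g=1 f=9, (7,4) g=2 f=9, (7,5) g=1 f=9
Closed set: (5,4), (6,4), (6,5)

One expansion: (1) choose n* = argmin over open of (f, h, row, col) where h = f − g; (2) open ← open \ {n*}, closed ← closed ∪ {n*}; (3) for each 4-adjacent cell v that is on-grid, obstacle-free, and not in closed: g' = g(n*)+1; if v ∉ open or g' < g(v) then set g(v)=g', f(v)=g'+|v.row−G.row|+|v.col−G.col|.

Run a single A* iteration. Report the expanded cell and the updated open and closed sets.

expanded=(4,4); open=[(3,4) g=4 f=7, (4,3) g=4 f=9, (4,5) g=4 f=9, (5,3) g=3 f=9, (6,3) g=2 f=9, (6,6) g=1 f=9, (7,4) g=2 f=9, (7,5) g=1 f=9]; closed=[(4,4), (5,4), (6,4), (6,5)]

step 1: expand (4,4) (f=7, h=4) → closed; open now [(3,4) g=4 f=7, (4,3) g=4 f=9, (4,5) g=4 f=9, (5,3) g=3 f=9, (6,3) g=2 f=9, (6,6) g=1 f=9, (7,4) g=2 f=9, (7,5) g=1 f=9]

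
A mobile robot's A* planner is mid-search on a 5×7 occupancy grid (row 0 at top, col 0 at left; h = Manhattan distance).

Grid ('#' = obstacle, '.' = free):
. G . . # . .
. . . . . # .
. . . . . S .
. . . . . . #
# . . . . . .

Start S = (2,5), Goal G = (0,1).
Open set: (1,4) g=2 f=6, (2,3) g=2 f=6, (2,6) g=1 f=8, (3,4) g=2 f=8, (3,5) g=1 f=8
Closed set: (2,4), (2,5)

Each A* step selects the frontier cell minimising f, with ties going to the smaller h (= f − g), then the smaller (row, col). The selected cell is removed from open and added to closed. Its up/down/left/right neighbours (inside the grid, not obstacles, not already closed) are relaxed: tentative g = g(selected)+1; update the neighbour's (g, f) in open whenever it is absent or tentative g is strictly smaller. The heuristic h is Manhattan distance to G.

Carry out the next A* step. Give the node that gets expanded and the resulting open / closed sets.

step 1: expand (1,4) (f=6, h=4) → closed; open now [(1,3) g=3 f=6, (2,3) g=2 f=6, (2,6) g=1 f=8, (3,4) g=2 f=8, (3,5) g=1 f=8]

expanded=(1,4); open=[(1,3) g=3 f=6, (2,3) g=2 f=6, (2,6) g=1 f=8, (3,4) g=2 f=8, (3,5) g=1 f=8]; closed=[(1,4), (2,4), (2,5)]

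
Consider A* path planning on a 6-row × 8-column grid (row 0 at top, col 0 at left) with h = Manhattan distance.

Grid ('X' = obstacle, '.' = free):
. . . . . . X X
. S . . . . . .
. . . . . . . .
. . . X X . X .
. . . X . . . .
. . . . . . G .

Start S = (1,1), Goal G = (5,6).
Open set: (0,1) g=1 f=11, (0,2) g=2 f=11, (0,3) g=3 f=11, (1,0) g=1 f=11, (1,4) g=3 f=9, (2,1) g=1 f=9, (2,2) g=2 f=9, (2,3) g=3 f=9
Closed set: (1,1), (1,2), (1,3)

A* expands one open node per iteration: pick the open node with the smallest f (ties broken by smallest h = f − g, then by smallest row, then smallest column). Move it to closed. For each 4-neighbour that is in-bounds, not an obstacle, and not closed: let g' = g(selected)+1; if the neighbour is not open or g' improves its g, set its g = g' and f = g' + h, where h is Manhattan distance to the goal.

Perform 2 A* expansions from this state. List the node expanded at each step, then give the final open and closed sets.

order=[(1,4) → (1,5)]; open=[(0,1) g=1 f=11, (0,2) g=2 f=11, (0,3) g=3 f=11, (0,4) g=4 f=11, (0,5) g=5 f=11, (1,0) g=1 f=11, (1,6) g=5 f=9, (2,1) g=1 f=9, (2,2) g=2 f=9, (2,3) g=3 f=9, (2,4) g=4 f=9, (2,5) g=5 f=9]; closed=[(1,1), (1,2), (1,3), (1,4), (1,5)]

step 1: expand (1,4) (f=9, h=6) → closed; open now [(0,1) g=1 f=11, (0,2) g=2 f=11, (0,3) g=3 f=11, (0,4) g=4 f=11, (1,0) g=1 f=11, (1,5) g=4 f=9, (2,1) g=1 f=9, (2,2) g=2 f=9, (2,3) g=3 f=9, (2,4) g=4 f=9]
step 2: expand (1,5) (f=9, h=5) → closed; open now [(0,1) g=1 f=11, (0,2) g=2 f=11, (0,3) g=3 f=11, (0,4) g=4 f=11, (0,5) g=5 f=11, (1,0) g=1 f=11, (1,6) g=5 f=9, (2,1) g=1 f=9, (2,2) g=2 f=9, (2,3) g=3 f=9, (2,4) g=4 f=9, (2,5) g=5 f=9]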